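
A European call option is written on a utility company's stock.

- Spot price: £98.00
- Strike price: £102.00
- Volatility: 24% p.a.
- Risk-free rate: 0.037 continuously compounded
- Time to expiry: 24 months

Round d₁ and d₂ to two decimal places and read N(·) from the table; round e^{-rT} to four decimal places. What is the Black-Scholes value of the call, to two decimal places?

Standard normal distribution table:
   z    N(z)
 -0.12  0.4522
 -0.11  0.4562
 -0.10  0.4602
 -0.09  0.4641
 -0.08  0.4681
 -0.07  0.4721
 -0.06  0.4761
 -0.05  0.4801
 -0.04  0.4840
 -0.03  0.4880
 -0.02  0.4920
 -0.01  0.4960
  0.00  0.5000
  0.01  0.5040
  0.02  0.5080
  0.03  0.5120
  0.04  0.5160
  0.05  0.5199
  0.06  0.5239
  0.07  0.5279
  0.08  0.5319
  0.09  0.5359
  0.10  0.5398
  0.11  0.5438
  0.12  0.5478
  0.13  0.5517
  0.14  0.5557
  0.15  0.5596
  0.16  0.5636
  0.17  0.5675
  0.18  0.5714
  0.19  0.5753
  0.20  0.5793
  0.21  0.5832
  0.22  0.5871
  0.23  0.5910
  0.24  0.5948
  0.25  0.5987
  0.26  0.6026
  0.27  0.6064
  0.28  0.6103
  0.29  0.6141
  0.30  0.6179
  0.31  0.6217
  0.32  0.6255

T = 2;  σ√T = 0.3394
d₁ = [ln(98/102) + (0.037 + 0.24²/2)·2] / 0.3394 = [-0.0400 + 0.1316] / 0.3394 = 0.2699 ≈ 0.27
d₂ = d₁ − σ√T = 0.2699 − 0.3394 = -0.0695 ≈ -0.07
e^(−rT) = e^(−0.037·2) = 0.9287
N(d₁) = N(0.27) = 0.6064;  N(d₂) = N(-0.07) = 0.4721
C = 98·0.6064 − 102·0.9287·0.4721 = 59.4272 − 44.7208 = 14.7064

£14.71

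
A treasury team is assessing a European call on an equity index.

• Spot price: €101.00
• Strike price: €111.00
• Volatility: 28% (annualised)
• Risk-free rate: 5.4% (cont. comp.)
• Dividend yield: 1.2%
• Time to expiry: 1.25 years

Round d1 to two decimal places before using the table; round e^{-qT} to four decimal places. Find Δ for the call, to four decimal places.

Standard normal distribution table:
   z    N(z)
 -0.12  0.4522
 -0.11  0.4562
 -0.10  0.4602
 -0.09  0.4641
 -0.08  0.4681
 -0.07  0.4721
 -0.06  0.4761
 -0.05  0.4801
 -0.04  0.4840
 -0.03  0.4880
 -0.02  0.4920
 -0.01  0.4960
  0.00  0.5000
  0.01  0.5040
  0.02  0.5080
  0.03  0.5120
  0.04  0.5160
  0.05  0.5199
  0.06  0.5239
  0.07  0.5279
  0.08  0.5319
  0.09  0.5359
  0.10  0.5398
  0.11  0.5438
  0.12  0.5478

σ√T = 0.28·√1.25 = 0.3130
ln(S/K) + (r − q + σ²/2)T = ln(101/111) + (0.054 − 0.012 + 0.28²/2)·1.25 = -0.0944 + 0.1015 = 0.0071
d₁ = 0.0071 / 0.3130 = 0.0226 ⇒ 0.02
N(d₁) = N(0.02) = 0.5080
Δ_call = exp(−qT)·N(d₁) = 0.9851·0.5080 = 0.5004

0.5004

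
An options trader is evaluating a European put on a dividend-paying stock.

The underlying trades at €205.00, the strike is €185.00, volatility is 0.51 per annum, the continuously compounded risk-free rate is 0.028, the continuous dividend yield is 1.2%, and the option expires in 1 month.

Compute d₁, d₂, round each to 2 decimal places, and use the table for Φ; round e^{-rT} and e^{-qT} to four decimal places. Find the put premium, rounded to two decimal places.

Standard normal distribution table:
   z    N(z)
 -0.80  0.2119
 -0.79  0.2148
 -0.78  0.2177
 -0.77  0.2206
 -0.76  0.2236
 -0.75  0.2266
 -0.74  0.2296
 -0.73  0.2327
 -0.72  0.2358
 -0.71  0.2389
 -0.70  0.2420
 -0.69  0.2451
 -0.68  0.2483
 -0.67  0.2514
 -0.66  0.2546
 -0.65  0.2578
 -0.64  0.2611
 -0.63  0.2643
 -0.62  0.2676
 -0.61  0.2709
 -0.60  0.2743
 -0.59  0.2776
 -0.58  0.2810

σ√T = 0.51 × 0.2887 = 0.1472
d₁ = [ln(205/185) + (0.028 − 0.012 + ½·0.51²)·0.08333] / (σ√T) = (0.1027 + 0.0122) / 0.1472 = 0.7799 which rounds to 0.78
d₂ = 0.7799 − 0.1472 = 0.6327 which rounds to 0.63
e^(−qT) = e^(−0.012·0.08333) = 0.9990;  e^(−rT) = e^(−0.028·0.08333) = 0.9977
P = 185·0.9977·N(-0.63) − 205·0.9990·N(-0.78) = 185·0.9977·0.2643 − 205·0.9990·0.2177 = 48.7830 − 44.5839 = 4.1992

€4.20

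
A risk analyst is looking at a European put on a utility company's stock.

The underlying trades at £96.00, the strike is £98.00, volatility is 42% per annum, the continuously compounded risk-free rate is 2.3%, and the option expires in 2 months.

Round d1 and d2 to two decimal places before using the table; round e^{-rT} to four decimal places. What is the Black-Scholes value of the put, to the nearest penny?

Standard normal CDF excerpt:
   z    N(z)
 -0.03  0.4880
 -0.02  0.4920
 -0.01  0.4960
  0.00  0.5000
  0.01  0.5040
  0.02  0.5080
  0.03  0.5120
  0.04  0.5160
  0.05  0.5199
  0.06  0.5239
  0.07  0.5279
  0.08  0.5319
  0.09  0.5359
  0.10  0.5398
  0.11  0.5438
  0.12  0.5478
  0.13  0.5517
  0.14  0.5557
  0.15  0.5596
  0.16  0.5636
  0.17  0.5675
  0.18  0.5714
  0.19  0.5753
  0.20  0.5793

σ√T = 0.42 × 0.4082 = 0.1715
d₁ = [ln(96/98) + (0.023 + 0.42²/2)·0.1667] / 0.1715 = [-0.0206 + 0.0185] / 0.1715 = -0.0122 which rounds to -0.01
d₂ = d₁ − σ√T = -0.0122 − 0.1715 = -0.1836 which rounds to -0.18
exp(−rT) = exp(−0.023·0.1667) = 0.9962
N(−d₂) = N(0.18) = 0.5714;  N(−d₁) = N(0.01) = 0.5040
P = 98·0.9962·0.5714 − 96·0.5040 = 55.7844 − 48.3840 = 7.4004

£7.40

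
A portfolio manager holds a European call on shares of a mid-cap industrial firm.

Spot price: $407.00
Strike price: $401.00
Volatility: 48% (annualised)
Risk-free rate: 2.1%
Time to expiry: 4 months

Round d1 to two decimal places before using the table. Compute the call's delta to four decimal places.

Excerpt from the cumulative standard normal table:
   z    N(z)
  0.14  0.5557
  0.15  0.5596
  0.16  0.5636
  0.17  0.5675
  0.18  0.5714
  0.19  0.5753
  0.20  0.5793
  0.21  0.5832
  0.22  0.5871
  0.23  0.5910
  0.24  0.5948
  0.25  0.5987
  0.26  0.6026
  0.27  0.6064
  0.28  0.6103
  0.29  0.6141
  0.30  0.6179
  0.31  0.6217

0.5871

T = 0.3333;  σ√T = 0.2771
ln(S/K) + (r + σ²/2)T = ln(407/401) + (0.021 + 0.48²/2)·0.3333 = 0.0149 + 0.0454 = 0.0603
d₁ = 0.0603 / 0.2771 = 0.2174 which rounds to 0.22
N(d₁) = N(0.22) = 0.5871
Δ_call = N(d₁) = 0.5871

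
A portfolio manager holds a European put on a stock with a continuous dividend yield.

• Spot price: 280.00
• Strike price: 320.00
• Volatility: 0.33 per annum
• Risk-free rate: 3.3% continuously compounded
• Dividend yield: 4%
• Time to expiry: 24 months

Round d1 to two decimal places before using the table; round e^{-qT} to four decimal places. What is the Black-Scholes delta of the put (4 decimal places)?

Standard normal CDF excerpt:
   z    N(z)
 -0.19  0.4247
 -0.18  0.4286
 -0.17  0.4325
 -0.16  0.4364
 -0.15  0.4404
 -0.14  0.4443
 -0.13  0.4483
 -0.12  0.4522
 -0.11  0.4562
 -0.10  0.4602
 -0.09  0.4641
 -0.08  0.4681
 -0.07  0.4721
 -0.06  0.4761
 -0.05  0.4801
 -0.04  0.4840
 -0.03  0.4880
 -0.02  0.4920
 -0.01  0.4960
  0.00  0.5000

σ√T = 0.33·√2 = 0.4667
d₁ = [ln(280/320) + (0.033 − 0.04 + 0.33²/2)·2] / 0.4667 = [-0.1335 + 0.0949] / 0.4667 = -0.0828 which rounds to -0.08
N(d₁) = N(-0.08) = 0.4681
Δ_put = exp(−qT)·(N(d₁) − 1) = 0.9231·(0.4681 − 1) = -0.4910

-0.4910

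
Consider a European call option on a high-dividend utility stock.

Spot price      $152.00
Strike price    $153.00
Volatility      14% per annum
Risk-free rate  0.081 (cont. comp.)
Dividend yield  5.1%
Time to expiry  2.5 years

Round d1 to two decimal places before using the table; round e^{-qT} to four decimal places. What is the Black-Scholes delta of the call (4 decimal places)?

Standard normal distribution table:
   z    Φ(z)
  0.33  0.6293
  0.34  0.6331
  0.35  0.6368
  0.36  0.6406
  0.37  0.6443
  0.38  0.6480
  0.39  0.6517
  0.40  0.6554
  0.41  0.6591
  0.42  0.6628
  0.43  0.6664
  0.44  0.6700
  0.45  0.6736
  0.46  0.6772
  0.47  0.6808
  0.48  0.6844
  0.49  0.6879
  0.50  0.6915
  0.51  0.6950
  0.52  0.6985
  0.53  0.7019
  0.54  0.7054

0.5835

T = 2.5;  σ√T = 0.2214
d₁ = [ln(152/153) + (0.081 − 0.051 + 0.14²/2)·2.5] / 0.2214 = [-0.0066 + 0.0995] / 0.2214 = 0.4199 which rounds to 0.42
N(d₁) = N(0.42) = 0.6628
Δ_call = e^(−qT)·N(d₁) = 0.8803·0.6628 = 0.5835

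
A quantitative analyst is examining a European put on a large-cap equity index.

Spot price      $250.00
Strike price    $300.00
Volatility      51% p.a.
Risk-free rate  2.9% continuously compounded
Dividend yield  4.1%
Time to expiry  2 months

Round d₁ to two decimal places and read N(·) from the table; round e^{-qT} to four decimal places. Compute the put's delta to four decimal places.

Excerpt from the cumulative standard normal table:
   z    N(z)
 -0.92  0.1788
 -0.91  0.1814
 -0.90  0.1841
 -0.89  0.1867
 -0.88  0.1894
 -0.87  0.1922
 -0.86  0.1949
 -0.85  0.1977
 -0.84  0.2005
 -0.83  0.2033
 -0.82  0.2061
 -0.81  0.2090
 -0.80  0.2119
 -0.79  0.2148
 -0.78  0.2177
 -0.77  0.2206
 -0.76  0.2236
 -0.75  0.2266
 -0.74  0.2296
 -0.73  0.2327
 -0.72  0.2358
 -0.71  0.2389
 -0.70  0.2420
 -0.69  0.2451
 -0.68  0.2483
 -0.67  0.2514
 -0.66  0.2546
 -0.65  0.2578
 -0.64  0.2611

T = 0.1667;  σ√T = 0.2082
d₁ = [ln(250/300) + (0.029 − 0.041 + 0.51²/2)·0.1667] / 0.2082 = [-0.1823 + 0.0197] / 0.2082 = -0.7812 → -0.78
N(d₁) = N(-0.78) = 0.2177
Δ_put = exp(−qT)·(N(d₁) − 1) = 0.9932·(0.2177 − 1) = -0.7770

-0.7770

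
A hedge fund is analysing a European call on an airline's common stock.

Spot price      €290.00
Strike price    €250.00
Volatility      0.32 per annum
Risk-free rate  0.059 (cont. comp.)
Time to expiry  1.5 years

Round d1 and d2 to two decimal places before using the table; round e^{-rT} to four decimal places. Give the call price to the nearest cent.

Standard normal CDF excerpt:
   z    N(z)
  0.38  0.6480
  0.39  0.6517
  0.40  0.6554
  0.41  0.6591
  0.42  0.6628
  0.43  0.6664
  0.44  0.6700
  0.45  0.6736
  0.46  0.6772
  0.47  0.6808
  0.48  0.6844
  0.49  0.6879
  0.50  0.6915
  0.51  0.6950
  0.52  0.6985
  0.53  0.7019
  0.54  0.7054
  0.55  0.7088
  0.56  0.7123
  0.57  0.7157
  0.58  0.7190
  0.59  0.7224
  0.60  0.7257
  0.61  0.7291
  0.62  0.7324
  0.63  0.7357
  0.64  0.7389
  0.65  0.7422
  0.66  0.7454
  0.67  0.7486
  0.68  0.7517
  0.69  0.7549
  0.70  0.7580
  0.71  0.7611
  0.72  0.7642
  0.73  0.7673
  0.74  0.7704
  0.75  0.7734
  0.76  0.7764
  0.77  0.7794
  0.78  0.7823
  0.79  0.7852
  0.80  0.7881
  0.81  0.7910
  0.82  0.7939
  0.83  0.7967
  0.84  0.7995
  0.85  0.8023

σ√T = 0.32·√1.5 = 0.3919
d₁ = [ln(290/250) + (0.059 + ½·0.32²)·1.5] / (σ√T) = (0.1484 + 0.1653) / 0.3919 = 0.8005 ⇒ 0.80
d₂ = 0.8005 − 0.3919 = 0.4086 ⇒ 0.41
exp(−rT) = exp(−0.059·1.5) = 0.9153
C = 290·N(0.80) − 250·0.9153·N(0.41) = 290·0.7881 − 250·0.9153·0.6591 = 228.5490 − 150.8186 = 77.7304

€77.73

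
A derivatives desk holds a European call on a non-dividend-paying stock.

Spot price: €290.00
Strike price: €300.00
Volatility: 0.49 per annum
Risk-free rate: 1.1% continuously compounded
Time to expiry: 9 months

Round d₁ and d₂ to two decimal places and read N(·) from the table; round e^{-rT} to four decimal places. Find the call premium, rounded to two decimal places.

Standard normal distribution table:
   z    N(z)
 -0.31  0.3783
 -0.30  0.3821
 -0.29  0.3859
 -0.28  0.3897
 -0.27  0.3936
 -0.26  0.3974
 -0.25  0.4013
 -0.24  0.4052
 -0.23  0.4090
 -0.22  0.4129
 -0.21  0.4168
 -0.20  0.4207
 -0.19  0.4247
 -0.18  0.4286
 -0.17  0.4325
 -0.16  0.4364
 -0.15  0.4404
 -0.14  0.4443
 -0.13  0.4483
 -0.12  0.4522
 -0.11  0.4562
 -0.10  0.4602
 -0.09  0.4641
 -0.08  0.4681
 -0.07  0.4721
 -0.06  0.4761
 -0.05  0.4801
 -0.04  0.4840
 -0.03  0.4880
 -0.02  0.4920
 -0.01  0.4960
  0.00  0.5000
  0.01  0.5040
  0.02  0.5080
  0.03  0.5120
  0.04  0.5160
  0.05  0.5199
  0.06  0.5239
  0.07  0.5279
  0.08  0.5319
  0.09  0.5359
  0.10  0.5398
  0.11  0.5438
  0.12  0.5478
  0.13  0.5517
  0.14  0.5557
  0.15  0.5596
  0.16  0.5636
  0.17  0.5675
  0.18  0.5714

σ√T = 0.49 × 0.8660 = 0.4244
d₁ = [ln(290/300) + (0.011 + 0.49²/2)·0.75] / 0.4244 = [-0.0339 + 0.0983] / 0.4244 = 0.1517 → 0.15
d₂ = d₁ − σ√T = 0.1517 − 0.4244 = -0.2726 → -0.27
exp(−rT) = exp(−0.011·0.75) = 0.9918
C = 290·N(0.15) − 300·0.9918·N(-0.27) = 290·0.5596 − 300·0.9918·0.3936 = 162.2840 − 117.1117 = 45.1723

€45.17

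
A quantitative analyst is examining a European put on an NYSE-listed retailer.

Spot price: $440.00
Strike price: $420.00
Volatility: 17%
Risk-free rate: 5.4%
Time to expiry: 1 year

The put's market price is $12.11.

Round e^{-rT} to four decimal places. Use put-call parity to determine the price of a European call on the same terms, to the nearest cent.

$54.20

e^(−rT) = e^(−0.054·1) = 0.9474
Put-call parity: C − P = S − K·e^(−rT) = 440 − 420·0.9474 = 440 − 397.9080 = 42.0920
C = P + (C − P) = 12.11 + (42.0920) = 54.2020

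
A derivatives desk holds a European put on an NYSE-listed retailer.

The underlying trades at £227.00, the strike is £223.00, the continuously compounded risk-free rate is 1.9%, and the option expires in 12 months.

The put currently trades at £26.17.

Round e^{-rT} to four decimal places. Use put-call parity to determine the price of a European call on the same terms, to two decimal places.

£34.36

exp(−rT) = exp(−0.019·1) = 0.9812
Put-call parity: C − P = S − K·e^(−rT) = 227 − 223·0.9812 = 227 − 218.8076 = 8.1924
C = P + (C − P) = 26.17 + (8.1924) = 34.3624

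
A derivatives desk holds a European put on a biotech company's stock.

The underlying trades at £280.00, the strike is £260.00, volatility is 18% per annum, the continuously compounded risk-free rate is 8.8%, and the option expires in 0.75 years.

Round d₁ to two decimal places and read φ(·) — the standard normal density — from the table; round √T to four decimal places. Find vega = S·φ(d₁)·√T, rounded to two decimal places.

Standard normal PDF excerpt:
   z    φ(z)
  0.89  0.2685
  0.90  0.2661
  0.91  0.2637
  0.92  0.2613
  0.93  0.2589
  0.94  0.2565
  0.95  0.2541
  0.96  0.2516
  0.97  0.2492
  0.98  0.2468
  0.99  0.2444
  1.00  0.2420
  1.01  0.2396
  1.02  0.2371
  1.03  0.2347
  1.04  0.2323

59.84

σ√T = 0.18·√0.75 = 0.1559
d₁ = [ln(280/260) + (0.088 + ½·0.18²)·0.75] / (σ√T) = (0.0741 + 0.0781) / 0.1559 = 0.9767 ⇒ 0.98
√T = √0.75 = 0.8660
φ(d₁) = φ(0.98) = 0.2468
vega = S·φ(d₁)·√T = 280·0.2468·0.8660 = 59.8441
(The call has the same vega.)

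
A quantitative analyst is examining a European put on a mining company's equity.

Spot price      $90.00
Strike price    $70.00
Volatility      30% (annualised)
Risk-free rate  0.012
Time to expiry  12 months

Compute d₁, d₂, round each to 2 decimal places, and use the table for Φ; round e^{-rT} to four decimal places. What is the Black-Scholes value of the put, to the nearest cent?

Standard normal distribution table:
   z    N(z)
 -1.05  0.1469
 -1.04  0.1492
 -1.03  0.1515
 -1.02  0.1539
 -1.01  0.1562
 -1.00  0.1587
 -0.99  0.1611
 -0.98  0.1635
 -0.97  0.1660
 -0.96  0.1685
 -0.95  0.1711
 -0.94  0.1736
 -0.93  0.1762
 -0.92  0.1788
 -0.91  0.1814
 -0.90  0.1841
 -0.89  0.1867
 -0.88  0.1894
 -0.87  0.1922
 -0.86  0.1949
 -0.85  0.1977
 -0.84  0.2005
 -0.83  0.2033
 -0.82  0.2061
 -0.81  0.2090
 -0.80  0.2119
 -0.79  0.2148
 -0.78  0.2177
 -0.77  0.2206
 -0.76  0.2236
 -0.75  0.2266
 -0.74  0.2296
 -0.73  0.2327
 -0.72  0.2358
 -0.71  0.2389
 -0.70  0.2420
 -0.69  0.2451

$2.46

T = 1;  σ√T = 0.3000
d₁ = [ln(90/70) + (0.012 + ½·0.3²)·1] / (σ√T) = (0.2513 + 0.0570) / 0.3000 = 1.0277 ⇒ 1.03
d₂ = 1.0277 − 0.3000 = 0.7277 ⇒ 0.73
exp(−rT) = exp(−0.012·1) = 0.9881
N(−d₂) = N(-0.73) = 0.2327;  N(−d₁) = N(-1.03) = 0.1515
P = 70·0.9881·0.2327 − 90·0.1515 = 16.0952 − 13.6350 = 2.4602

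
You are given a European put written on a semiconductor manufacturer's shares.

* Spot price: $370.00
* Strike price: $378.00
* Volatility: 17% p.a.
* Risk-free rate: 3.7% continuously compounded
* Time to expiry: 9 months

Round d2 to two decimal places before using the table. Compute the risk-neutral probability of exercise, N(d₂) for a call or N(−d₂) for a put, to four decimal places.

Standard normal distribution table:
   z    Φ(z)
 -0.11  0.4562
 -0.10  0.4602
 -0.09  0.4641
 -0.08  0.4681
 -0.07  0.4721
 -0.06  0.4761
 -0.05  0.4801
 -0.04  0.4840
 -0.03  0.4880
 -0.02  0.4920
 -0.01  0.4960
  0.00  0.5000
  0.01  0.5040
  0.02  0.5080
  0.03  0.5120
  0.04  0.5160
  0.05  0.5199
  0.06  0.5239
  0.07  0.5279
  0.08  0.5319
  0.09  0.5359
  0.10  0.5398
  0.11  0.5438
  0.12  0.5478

0.5120

σ√T = 0.17·√0.75 = 0.1472
d₁ = [ln(370/378) + (0.037 + ½·0.17²)·0.75] / (σ√T) = (-0.0214 + 0.0386) / 0.1472 = 0.1168 ≈ 0.12
d₂ = 0.1168 − 0.1472 = -0.0304 ≈ -0.03
Risk-neutral Pr[S_T < K] = N(−d₂) = N(0.03) = 0.5120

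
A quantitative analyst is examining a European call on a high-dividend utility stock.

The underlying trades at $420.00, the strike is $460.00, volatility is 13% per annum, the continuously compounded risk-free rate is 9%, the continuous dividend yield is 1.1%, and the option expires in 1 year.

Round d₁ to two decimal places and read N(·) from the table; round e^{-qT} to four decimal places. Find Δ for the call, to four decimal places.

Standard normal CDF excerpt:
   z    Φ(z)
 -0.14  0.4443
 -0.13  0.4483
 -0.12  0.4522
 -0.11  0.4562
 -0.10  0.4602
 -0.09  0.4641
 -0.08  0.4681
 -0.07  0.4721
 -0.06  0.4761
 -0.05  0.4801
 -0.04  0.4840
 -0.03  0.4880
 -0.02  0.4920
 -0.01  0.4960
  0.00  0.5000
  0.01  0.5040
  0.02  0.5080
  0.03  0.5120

0.4827

T = 1;  σ√T = 0.1300
ln(S/K) + (r − q + σ²/2)T = ln(420/460) + (0.09 − 0.011 + 0.13²/2)·1 = -0.0910 + 0.0874 = -0.0035
d₁ = -0.0035 / 0.1300 = -0.0271 which rounds to -0.03
N(d₁) = N(-0.03) = 0.4880
Δ_call = e^(−qT)·N(d₁) = 0.9891·0.4880 = 0.4827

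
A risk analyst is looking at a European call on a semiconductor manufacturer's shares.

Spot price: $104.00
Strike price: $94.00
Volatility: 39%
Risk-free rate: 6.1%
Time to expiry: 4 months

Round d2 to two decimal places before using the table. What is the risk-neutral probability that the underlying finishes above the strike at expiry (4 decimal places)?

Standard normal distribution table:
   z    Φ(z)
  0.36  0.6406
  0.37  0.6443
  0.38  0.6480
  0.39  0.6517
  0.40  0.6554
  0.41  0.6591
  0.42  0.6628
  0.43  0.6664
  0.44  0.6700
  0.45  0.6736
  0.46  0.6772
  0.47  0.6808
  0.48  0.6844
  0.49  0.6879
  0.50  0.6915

σ√T = 0.39 × 0.5774 = 0.2252
ln(S/K) + (r + σ²/2)T = ln(104/94) + (0.061 + 0.39²/2)·0.3333 = 0.1011 + 0.0457 = 0.1468
d₁ = 0.1468 / 0.2252 = 0.6519 → 0.65
d₂ = d₁ − σ√T = 0.6519 − 0.2252 = 0.4267 → 0.43
Pr(exercise) under Q = N(d₂) = 0.6664

0.6664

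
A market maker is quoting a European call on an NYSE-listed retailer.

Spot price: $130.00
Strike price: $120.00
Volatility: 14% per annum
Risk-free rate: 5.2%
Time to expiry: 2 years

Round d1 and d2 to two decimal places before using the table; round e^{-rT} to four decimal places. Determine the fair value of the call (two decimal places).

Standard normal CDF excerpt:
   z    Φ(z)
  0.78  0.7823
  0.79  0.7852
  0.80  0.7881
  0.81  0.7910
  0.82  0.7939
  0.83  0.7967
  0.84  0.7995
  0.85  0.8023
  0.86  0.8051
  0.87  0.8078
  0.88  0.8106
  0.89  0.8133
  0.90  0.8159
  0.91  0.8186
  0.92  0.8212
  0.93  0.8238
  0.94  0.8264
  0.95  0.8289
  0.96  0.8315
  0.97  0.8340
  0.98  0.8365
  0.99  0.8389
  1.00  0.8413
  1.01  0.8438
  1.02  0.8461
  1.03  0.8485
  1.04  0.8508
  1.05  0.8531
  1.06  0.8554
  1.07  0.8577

σ√T = 0.14·√2 = 0.1980
d₁ = [ln(130/120) + (0.052 + ½·0.14²)·2] / (σ√T) = (0.0800 + 0.1236) / 0.1980 = 1.0286 ≈ 1.03
d₂ = 1.0286 − 0.1980 = 0.8306 ≈ 0.83
exp(−rT) = exp(−0.052·2) = 0.9012
C = 130·N(1.03) − 120·0.9012·N(0.83) = 130·0.8485 − 120·0.9012·0.7967 = 110.3050 − 86.1583 = 24.1467

$24.15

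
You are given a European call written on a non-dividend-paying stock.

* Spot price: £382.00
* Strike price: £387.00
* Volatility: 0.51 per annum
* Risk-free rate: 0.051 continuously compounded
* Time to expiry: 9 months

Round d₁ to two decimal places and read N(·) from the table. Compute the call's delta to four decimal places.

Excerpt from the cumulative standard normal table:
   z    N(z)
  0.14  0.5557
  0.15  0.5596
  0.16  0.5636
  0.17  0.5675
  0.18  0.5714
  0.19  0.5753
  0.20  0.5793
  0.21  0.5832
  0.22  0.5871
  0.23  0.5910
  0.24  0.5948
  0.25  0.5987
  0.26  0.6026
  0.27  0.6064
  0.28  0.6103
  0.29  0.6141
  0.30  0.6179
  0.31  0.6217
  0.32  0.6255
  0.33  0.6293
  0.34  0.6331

σ√T = 0.51·√0.75 = 0.4417
d₁ = [ln(382/387) + (0.051 + 0.51²/2)·0.75] / 0.4417 = [-0.0130 + 0.1358] / 0.4417 = 0.2780 ⇒ 0.28
N(d₁) = N(0.28) = 0.6103
Δ_call = N(d₁) = 0.6103

0.6103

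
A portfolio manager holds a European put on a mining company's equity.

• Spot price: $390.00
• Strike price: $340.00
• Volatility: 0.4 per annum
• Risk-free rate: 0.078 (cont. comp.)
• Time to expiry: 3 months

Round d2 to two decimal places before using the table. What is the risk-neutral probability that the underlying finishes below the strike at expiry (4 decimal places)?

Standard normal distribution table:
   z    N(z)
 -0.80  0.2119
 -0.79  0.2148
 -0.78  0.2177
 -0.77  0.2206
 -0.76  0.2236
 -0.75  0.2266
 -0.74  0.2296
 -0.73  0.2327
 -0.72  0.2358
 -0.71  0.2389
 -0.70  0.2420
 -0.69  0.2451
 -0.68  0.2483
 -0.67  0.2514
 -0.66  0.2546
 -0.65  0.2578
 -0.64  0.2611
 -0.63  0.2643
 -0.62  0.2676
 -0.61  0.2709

T = 0.25;  σ√T = 0.2000
d₁ = [ln(390/340) + (0.078 + 0.4²/2)·0.25] / 0.2000 = [0.1372 + 0.0395] / 0.2000 = 0.8835 ≈ 0.88
d₂ = d₁ − σ√T = 0.8835 − 0.2000 = 0.6835 ≈ 0.68
Pr(exercise) under Q = N(−d₂) = N(-0.68) = 0.2483

0.2483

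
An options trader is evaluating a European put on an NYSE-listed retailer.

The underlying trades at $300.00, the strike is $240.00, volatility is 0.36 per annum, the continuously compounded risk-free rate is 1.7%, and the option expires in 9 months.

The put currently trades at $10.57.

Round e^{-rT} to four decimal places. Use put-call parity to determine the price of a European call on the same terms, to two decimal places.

exp(−rT) = exp(−0.017·0.75) = 0.9873
Put-call parity: C − P = S − K·e^(−rT) = 300 − 240·0.9873 = 300 − 236.9520 = 63.0480
C = P + (C − P) = 10.57 + (63.0480) = 73.6180

$73.62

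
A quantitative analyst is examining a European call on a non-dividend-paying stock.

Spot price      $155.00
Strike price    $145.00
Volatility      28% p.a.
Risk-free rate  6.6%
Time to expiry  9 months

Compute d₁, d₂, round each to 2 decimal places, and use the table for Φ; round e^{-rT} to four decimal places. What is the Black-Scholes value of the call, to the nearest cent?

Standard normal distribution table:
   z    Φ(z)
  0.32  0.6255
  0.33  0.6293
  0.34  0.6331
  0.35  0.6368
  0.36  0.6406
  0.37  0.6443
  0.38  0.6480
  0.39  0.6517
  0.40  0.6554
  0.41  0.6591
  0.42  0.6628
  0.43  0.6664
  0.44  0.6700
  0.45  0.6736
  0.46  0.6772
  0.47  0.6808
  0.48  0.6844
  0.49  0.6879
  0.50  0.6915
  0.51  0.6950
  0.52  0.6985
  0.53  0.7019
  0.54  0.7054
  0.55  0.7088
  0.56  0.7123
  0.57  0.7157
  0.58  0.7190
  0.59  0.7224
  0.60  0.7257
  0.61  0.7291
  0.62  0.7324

$24.08

σ√T = 0.28 × 0.8660 = 0.2425
d₁ = [ln(155/145) + (0.066 + 0.28²/2)·0.75] / 0.2425 = [0.0667 + 0.0789] / 0.2425 = 0.6004 → 0.60
d₂ = d₁ − σ√T = 0.6004 − 0.2425 = 0.3579 → 0.36
e^(−rT) = e^(−0.066·0.75) = 0.9517
N(d₁) = N(0.60) = 0.7257;  N(d₂) = N(0.36) = 0.6406
C = 155·0.7257 − 145·0.9517·0.6406 = 112.4835 − 88.4006 = 24.0829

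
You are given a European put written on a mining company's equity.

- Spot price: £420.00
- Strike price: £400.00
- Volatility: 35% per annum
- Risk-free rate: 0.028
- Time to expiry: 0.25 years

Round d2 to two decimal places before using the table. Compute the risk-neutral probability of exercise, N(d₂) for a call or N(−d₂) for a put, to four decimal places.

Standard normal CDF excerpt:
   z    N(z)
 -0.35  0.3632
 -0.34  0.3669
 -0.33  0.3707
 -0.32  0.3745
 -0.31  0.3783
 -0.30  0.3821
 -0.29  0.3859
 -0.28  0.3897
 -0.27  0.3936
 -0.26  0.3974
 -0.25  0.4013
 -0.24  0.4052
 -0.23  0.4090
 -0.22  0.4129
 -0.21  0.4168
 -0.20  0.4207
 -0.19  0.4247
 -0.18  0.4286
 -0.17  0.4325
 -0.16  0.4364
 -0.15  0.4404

σ√T = 0.35·√0.25 = 0.1750
d₁ = [ln(420/400) + (0.028 + 0.35²/2)·0.25] / 0.1750 = [0.0488 + 0.0223] / 0.1750 = 0.4063 → 0.41
d₂ = d₁ − σ√T = 0.4063 − 0.1750 = 0.2313 → 0.23
Risk-neutral Pr[S_T < K] = N(−d₂) = N(-0.23) = 0.4090

0.4090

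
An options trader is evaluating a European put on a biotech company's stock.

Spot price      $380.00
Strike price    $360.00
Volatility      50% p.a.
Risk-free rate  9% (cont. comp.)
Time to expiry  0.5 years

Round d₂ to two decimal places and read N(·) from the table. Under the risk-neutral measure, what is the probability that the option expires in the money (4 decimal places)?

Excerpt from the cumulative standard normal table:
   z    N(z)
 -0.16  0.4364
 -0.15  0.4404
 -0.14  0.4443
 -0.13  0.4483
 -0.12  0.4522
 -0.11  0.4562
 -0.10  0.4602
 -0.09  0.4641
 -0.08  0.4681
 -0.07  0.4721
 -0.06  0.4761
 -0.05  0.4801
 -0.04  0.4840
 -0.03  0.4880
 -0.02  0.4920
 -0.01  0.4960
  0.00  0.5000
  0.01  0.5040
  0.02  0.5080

T = 0.5;  σ√T = 0.3536
d₁ = [ln(380/360) + (0.09 + ½·0.5²)·0.5] / (σ√T) = (0.0541 + 0.1075) / 0.3536 = 0.4570 ⇒ 0.46
d₂ = 0.4570 − 0.3536 = 0.1034 ⇒ 0.10
Risk-neutral Pr[S_T < K] = N(−d₂) = N(-0.10) = 0.4602

0.4602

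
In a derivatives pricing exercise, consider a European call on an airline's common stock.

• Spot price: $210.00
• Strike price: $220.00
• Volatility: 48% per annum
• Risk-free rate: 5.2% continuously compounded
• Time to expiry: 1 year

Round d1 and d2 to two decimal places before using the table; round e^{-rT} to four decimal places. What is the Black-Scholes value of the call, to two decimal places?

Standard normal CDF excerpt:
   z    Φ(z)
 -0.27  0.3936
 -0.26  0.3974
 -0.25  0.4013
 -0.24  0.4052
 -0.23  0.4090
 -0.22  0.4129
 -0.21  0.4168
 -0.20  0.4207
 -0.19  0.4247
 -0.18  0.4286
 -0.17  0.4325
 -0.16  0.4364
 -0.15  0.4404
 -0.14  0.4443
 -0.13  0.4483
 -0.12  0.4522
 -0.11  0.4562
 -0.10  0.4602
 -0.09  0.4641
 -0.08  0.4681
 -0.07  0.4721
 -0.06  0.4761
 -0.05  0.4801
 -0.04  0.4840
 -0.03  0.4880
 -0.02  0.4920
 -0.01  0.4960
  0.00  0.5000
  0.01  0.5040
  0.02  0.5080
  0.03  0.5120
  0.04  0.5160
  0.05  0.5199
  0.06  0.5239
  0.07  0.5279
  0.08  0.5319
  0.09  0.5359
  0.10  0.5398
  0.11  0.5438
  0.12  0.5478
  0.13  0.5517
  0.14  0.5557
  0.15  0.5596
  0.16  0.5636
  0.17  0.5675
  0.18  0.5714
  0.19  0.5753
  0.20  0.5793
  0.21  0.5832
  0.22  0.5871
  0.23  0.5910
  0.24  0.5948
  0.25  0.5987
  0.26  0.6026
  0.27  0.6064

T = 1;  σ√T = 0.4800
ln(S/K) + (r + σ²/2)T = ln(210/220) + (0.052 + 0.48²/2)·1 = -0.0465 + 0.1672 = 0.1207
d₁ = 0.1207 / 0.4800 = 0.2514 → 0.25
d₂ = d₁ − σ√T = 0.2514 − 0.4800 = -0.2286 → -0.23
e^(−rT) = e^(−0.052·1) = 0.9493
N(d₁) = N(0.25) = 0.5987;  N(d₂) = N(-0.23) = 0.4090
C = 210·0.5987 − 220·0.9493·0.4090 = 125.7270 − 85.4180 = 40.3090

$40.31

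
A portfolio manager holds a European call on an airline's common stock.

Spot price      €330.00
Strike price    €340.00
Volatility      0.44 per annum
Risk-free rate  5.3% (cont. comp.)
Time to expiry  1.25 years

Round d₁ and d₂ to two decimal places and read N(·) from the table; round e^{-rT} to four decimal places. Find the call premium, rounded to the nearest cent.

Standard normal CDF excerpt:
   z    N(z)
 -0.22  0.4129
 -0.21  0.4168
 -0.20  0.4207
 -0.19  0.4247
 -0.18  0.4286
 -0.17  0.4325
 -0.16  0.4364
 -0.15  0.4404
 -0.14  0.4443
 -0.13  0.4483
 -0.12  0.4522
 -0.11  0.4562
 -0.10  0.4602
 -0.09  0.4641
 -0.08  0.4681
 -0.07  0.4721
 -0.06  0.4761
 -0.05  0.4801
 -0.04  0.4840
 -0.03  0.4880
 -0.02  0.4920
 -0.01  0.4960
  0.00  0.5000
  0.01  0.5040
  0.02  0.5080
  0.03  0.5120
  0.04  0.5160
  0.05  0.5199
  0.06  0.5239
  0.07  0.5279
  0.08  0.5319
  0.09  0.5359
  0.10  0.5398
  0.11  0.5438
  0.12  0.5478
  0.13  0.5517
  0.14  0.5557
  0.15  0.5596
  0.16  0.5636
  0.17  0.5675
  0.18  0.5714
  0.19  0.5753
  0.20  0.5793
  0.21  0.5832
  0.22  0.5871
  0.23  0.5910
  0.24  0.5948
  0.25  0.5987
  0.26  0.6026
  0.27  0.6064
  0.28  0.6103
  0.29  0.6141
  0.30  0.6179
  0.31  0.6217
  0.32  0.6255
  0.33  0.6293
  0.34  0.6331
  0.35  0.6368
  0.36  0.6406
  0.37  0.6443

€68.79

σ√T = 0.44 × 1.1180 = 0.4919
ln(S/K) + (r + σ²/2)T = ln(330/340) + (0.053 + 0.44²/2)·1.25 = -0.0299 + 0.1872 = 0.1574
d₁ = 0.1574 / 0.4919 = 0.3200 ⇒ 0.32
d₂ = d₁ − σ√T = 0.3200 − 0.4919 = -0.1720 ⇒ -0.17
e^(−rT) = e^(−0.053·1.25) = 0.9359
C = 330·N(0.32) − 340·0.9359·N(-0.17) = 330·0.6255 − 340·0.9359·0.4325 = 206.4150 − 137.6241 = 68.7909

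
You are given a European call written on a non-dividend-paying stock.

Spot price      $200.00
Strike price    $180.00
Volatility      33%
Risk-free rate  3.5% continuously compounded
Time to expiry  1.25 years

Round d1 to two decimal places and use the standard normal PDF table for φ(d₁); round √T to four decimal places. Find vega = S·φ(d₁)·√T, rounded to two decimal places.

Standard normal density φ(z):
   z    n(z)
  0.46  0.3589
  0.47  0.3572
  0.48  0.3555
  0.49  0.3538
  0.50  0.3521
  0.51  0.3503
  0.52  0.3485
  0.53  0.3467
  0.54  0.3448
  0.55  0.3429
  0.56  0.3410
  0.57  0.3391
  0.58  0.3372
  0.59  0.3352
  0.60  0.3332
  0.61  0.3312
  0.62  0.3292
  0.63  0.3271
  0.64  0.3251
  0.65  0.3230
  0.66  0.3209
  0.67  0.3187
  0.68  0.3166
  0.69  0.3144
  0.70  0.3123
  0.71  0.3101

σ√T = 0.33·√1.25 = 0.3690
d₁ = [ln(200/180) + (0.035 + 0.33²/2)·1.25] / 0.3690 = [0.1054 + 0.1118] / 0.3690 = 0.5886 → 0.59
√T = √1.25 = 1.1180
φ(d₁) = φ(0.59) = 0.3352
vega = S·φ(d₁)·√T = 200·0.3352·1.1180 = 74.9507

74.95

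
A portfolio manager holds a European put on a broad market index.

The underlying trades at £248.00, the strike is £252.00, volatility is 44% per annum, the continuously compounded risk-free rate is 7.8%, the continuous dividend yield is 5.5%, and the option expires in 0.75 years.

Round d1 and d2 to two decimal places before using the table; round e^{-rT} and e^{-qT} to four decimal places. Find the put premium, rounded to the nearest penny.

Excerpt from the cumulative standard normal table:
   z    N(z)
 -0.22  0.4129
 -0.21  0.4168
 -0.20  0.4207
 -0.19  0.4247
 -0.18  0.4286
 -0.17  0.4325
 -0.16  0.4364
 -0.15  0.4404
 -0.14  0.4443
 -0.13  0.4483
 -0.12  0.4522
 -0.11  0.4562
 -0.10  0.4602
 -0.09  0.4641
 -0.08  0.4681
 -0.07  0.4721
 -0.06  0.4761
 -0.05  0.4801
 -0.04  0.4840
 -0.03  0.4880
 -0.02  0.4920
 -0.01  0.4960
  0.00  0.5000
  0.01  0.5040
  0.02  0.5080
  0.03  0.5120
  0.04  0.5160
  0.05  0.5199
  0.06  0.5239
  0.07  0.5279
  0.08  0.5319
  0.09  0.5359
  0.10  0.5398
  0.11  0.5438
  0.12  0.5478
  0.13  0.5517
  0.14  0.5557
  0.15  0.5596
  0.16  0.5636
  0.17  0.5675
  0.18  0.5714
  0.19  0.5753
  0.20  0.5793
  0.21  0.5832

σ√T = 0.44·√0.75 = 0.3811
d₁ = [ln(248/252) + (0.078 − 0.055 + 0.44²/2)·0.75] / 0.3811 = [-0.0160 + 0.0898] / 0.3811 = 0.1938 which rounds to 0.19
d₂ = d₁ − σ√T = 0.1938 − 0.3811 = -0.1872 which rounds to -0.19
exp(−qT) = exp(−0.055·0.75) = 0.9596;  exp(−rT) = exp(−0.078·0.75) = 0.9432
N(−d₂) = N(0.19) = 0.5753;  N(−d₁) = N(-0.19) = 0.4247
P = 252·0.9432·0.5753 − 248·0.9596·0.4247 = 136.7410 − 101.0704 = 35.6705

£35.67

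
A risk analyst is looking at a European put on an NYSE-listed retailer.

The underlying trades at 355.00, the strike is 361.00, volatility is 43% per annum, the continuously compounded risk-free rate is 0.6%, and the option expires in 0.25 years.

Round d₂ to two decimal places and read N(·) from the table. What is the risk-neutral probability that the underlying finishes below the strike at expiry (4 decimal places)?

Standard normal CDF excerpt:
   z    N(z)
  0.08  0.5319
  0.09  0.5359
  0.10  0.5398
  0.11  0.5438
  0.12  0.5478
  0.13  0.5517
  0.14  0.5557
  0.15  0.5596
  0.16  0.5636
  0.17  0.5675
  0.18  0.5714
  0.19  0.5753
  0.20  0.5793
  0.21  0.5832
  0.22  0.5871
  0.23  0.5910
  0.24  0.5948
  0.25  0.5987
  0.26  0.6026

σ√T = 0.43·√0.25 = 0.2150
d₁ = [ln(355/361) + (0.006 + 0.43²/2)·0.25] / 0.2150 = [-0.0168 + 0.0246] / 0.2150 = 0.0365 ≈ 0.04
d₂ = d₁ − σ√T = 0.0365 − 0.2150 = -0.1785 ≈ -0.18
Pr(exercise) under Q = N(−d₂) = N(0.18) = 0.5714

0.5714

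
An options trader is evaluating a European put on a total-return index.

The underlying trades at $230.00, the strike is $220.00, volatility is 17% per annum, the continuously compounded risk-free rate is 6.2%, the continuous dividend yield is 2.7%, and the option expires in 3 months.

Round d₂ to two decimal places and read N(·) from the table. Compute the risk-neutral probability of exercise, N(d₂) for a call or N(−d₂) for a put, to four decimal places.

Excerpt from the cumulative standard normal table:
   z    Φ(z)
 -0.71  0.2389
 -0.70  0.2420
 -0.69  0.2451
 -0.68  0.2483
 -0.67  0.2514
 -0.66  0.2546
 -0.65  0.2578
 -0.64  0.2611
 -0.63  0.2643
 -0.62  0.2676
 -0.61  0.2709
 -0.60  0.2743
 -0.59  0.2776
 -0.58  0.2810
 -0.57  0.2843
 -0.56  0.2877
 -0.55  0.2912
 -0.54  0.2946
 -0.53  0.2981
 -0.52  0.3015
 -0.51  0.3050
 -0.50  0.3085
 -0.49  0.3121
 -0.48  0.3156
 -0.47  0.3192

0.2810

σ√T = 0.17·√0.25 = 0.0850
d₁ = [ln(230/220) + (0.062 − 0.027 + 0.17²/2)·0.25] / 0.0850 = [0.0445 + 0.0124] / 0.0850 = 0.6684 ⇒ 0.67
d₂ = d₁ − σ√T = 0.6684 − 0.0850 = 0.5834 ⇒ 0.58
Pr(exercise) under Q = N(−d₂) = N(-0.58) = 0.2810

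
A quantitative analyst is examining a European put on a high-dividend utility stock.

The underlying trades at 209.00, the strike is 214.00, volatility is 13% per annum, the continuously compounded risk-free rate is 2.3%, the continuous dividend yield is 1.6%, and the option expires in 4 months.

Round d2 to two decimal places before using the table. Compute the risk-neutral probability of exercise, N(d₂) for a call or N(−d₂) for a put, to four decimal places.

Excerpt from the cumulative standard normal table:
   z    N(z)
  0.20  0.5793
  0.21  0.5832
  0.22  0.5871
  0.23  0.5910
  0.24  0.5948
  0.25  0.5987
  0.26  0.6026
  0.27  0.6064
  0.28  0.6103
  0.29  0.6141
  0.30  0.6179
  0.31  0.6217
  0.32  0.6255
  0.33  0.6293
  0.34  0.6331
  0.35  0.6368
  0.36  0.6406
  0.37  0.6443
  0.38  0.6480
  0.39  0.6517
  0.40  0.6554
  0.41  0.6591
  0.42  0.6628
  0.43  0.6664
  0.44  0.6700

0.6255

σ√T = 0.13·√0.3333 = 0.0751
ln(S/K) + (r − q + σ²/2)T = ln(209/214) + (0.023 − 0.016 + 0.13²/2)·0.3333 = -0.0236 + 0.0052 = -0.0185
d₁ = -0.0185 / 0.0751 = -0.2464 ≈ -0.25
d₂ = d₁ − σ√T = -0.2464 − 0.0751 = -0.3214 ≈ -0.32
Pr(exercise) under Q = N(−d₂) = N(0.32) = 0.6255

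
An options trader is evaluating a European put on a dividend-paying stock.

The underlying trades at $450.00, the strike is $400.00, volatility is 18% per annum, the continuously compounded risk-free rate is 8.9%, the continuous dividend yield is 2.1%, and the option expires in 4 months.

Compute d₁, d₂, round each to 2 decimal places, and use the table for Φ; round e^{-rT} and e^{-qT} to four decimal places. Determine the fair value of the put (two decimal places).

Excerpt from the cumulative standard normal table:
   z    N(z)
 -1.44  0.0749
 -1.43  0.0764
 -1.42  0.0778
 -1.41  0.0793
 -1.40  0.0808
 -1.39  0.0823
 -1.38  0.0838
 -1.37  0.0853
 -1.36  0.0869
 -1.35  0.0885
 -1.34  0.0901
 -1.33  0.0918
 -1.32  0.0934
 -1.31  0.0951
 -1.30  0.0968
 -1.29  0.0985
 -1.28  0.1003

$1.48

σ√T = 0.18 × 0.5774 = 0.1039
d₁ = [ln(450/400) + (0.089 − 0.021 + 0.18²/2)·0.3333] / 0.1039 = [0.1178 + 0.0281] / 0.1039 = 1.4034 ⇒ 1.40
d₂ = d₁ − σ√T = 1.4034 − 0.1039 = 1.2995 ⇒ 1.30
e^(−qT) = e^(−0.021·0.3333) = 0.9930;  e^(−rT) = e^(−0.089·0.3333) = 0.9708
N(−d₂) = N(-1.30) = 0.0968;  N(−d₁) = N(-1.40) = 0.0808
P = 400·0.9708·0.0968 − 450·0.9930·0.0808 = 37.5894 − 36.1055 = 1.4839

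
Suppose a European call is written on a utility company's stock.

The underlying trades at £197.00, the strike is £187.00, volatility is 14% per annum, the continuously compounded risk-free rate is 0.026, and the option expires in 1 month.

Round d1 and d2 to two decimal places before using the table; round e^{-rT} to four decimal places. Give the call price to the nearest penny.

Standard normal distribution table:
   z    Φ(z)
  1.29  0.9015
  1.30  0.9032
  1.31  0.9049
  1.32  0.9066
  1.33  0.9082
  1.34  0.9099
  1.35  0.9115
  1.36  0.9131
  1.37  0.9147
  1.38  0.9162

£10.72

σ√T = 0.14 × 0.2887 = 0.0404
ln(S/K) + (r + σ²/2)T = ln(197/187) + (0.026 + 0.14²/2)·0.08333 = 0.0521 + 0.0030 = 0.0551
d₁ = 0.0551 / 0.0404 = 1.3628 which rounds to 1.36
d₂ = d₁ − σ√T = 1.3628 − 0.0404 = 1.3224 which rounds to 1.32
exp(−rT) = exp(−0.026·0.08333) = 0.9978
C = 197·N(1.36) − 187·0.9978·N(1.32) = 197·0.9131 − 187·0.9978·0.9066 = 179.8807 − 169.1612 = 10.7195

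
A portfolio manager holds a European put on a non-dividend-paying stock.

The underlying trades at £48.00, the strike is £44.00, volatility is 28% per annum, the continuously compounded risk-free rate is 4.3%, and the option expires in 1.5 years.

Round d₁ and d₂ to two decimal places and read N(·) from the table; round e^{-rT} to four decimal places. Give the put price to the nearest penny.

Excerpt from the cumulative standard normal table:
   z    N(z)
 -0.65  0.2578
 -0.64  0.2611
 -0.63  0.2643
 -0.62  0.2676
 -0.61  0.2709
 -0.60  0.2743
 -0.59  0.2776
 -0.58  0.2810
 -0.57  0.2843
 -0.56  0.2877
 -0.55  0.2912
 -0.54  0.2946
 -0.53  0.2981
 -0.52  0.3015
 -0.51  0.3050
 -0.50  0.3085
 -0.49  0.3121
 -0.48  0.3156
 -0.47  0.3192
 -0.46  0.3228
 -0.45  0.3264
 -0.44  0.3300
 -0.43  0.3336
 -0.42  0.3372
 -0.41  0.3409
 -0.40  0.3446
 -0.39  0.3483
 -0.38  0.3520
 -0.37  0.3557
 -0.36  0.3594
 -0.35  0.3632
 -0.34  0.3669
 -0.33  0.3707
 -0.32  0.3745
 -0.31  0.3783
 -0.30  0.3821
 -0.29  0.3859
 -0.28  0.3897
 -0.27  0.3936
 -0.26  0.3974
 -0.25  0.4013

σ√T = 0.28 × 1.2247 = 0.3429
d₁ = [ln(48/44) + (0.043 + 0.28²/2)·1.5] / 0.3429 = [0.0870 + 0.1233] / 0.3429 = 0.6133 → 0.61
d₂ = d₁ − σ√T = 0.6133 − 0.3429 = 0.2704 → 0.27
e^(−rT) = e^(−0.043·1.5) = 0.9375
N(−d₂) = N(-0.27) = 0.3936;  N(−d₁) = N(-0.61) = 0.2709
P = 44·0.9375·0.3936 − 48·0.2709 = 16.2360 − 13.0032 = 3.2328

£3.23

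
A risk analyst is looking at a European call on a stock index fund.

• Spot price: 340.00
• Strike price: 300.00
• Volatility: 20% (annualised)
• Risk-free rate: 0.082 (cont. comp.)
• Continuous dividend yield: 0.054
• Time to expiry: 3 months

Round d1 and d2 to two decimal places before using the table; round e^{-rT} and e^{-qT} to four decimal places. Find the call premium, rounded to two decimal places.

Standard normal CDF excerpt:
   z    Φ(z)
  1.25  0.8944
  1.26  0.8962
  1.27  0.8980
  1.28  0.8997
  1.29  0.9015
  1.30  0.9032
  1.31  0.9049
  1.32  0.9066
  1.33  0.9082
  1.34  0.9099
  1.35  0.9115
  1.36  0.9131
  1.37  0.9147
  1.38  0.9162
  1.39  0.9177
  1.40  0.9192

42.90

σ√T = 0.2 × 0.5000 = 0.1000
d₁ = [ln(340/300) + (0.082 − 0.054 + ½·0.2²)·0.25] / (σ√T) = (0.1252 + 0.0120) / 0.1000 = 1.3716 ≈ 1.37
d₂ = 1.3716 − 0.1000 = 1.2716 ≈ 1.27
exp(−qT) = exp(−0.054·0.25) = 0.9866;  exp(−rT) = exp(−0.082·0.25) = 0.9797
N(d₁) = N(1.37) = 0.9147;  N(d₂) = N(1.27) = 0.8980
C = 340·0.9866·0.9147 − 300·0.9797·0.8980 = 306.8306 − 263.9312 = 42.8994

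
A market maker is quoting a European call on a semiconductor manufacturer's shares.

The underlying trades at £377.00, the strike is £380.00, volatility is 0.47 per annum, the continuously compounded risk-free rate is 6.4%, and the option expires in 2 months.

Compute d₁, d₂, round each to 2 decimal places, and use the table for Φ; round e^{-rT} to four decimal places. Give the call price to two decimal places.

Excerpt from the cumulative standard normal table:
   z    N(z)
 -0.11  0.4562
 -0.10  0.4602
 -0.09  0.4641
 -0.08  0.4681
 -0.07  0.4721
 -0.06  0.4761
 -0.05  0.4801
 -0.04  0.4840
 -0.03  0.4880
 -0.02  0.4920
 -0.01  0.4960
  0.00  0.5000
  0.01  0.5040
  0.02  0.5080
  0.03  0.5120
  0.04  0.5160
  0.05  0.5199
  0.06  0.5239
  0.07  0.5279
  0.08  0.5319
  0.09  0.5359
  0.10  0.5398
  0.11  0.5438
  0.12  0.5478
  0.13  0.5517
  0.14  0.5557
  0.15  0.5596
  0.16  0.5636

T = 0.1667;  σ√T = 0.1919
d₁ = [ln(377/380) + (0.064 + ½·0.47²)·0.1667] / (σ√T) = (-0.0079 + 0.0291) / 0.1919 = 0.1102 which rounds to 0.11
d₂ = 0.1102 − 0.1919 = -0.0817 which rounds to -0.08
exp(−rT) = exp(−0.064·0.1667) = 0.9894
C = 377·N(0.11) − 380·0.9894·N(-0.08) = 377·0.5438 − 380·0.9894·0.4681 = 205.0126 − 175.9925 = 29.0201

£29.02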